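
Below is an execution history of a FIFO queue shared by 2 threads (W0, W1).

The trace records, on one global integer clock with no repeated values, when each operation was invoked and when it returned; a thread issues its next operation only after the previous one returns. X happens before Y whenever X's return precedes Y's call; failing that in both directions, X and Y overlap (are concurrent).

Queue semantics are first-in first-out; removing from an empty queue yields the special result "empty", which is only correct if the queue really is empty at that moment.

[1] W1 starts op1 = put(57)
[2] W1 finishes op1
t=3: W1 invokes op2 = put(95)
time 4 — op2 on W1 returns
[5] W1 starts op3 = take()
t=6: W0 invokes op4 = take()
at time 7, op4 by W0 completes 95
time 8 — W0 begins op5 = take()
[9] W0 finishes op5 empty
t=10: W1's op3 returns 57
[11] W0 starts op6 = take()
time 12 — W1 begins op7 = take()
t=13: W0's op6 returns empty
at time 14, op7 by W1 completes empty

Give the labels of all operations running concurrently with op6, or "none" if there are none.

op7

concurrent with op6 ([11,13]): every op whose interval crosses 11..13
op1 [1,2]: before
op2 [3,4]: before
op3 [5,10]: before
op4 [6,7]: before
op5 [8,9]: before
op7 [12,14]: concurrent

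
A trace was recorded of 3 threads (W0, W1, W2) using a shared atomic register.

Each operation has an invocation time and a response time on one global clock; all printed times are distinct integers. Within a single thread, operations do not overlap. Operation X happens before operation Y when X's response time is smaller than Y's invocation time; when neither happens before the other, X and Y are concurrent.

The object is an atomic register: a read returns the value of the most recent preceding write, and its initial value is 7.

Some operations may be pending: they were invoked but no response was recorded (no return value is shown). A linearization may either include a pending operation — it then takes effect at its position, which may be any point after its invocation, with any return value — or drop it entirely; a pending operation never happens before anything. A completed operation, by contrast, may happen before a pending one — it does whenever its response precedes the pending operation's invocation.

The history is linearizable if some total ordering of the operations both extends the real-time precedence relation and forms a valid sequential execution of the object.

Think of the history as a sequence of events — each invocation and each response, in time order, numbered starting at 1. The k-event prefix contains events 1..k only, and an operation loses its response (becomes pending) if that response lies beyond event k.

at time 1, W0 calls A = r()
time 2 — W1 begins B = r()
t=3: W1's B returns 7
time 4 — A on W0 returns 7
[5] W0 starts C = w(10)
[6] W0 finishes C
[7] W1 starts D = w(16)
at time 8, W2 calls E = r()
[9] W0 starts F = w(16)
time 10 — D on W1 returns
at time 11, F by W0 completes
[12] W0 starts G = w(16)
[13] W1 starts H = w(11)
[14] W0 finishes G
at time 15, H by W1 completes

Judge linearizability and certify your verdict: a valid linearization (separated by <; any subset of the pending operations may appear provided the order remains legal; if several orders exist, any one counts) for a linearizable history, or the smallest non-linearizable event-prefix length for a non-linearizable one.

linearizable — witness: A < B < C < D < E < F < G < H

1. A r() → 7, leaving value 7
2. B r() → 7, leaving value 7
3. C w(10), leaving value 10
4. D w(16), leaving value 16
5. E r() (pending, included), leaving value 16
6. F w(16), leaving value 16
7. G w(16), leaving value 16
8. H w(11), leaving value 11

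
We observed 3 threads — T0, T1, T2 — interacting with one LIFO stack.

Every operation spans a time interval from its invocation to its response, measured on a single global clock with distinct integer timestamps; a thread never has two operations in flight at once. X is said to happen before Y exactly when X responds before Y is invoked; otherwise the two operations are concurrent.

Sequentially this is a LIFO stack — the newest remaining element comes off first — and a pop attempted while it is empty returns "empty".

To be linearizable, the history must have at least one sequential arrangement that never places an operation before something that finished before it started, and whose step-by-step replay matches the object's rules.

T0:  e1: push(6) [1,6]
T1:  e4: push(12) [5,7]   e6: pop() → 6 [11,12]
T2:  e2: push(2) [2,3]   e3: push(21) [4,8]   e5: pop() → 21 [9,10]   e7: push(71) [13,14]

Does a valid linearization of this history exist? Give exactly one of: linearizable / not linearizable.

one valid linearization: e2, e4, e1, e3, e5, e6, e7
step 1: e2 push(2) — stack <2>
step 2: e4 push(12) — stack <2,12>
step 3: e1 push(6) — stack <2,12,6>
step 4: e3 push(21) — stack <2,12,6,21>
step 5: e5 pop() → 21 — stack <2,12,6>
step 6: e6 pop() → 6 — stack <2,12>
step 7: e7 push(71) — stack <2,12,71>

linearizable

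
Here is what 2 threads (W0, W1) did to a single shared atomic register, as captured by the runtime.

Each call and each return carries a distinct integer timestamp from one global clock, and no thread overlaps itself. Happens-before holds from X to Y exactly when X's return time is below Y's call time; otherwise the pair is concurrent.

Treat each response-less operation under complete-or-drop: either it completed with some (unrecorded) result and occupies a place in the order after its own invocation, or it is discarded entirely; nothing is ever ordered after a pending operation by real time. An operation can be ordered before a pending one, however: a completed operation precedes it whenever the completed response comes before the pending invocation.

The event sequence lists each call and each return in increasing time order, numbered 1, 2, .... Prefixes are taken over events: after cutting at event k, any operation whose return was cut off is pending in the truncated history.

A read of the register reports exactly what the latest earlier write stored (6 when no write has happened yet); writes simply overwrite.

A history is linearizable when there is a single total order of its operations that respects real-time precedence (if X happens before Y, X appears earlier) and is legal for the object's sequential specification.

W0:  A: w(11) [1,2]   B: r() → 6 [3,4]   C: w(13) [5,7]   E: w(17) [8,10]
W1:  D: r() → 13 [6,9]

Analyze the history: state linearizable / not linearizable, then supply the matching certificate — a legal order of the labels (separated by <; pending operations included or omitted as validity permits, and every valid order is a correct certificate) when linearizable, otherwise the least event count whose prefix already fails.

cut after 3 events: linearizable; cut after 4 events (B responds, time 4): not linearizable
the completed operations (2 total) allow one real-time order; the atomic register replay rejects it
take A, B: step 2 already fails, because B r() → 6 cannot occur there

not linearizable — minimal violating prefix: 4 events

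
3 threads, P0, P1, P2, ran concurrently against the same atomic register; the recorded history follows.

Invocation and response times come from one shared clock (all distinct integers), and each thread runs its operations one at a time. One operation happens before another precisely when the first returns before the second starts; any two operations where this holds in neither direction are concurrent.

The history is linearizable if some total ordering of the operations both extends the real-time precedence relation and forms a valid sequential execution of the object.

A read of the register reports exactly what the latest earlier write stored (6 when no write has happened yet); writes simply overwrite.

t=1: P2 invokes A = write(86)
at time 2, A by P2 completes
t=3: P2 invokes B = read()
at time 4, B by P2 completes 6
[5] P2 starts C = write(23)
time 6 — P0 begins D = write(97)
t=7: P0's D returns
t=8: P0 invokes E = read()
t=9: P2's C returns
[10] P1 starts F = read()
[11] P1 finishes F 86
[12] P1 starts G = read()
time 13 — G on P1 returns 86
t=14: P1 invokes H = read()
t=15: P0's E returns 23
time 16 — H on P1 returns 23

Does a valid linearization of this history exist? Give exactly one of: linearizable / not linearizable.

not linearizable

the violation lands at event 4, B's response at time 4: events 1..3 linearize, events 1..4 do not
the sole real-time-consistent order of 2 completed operations fails the atomic register replay
take A, B: step 2 already fails, because B read() → 6 cannot occur there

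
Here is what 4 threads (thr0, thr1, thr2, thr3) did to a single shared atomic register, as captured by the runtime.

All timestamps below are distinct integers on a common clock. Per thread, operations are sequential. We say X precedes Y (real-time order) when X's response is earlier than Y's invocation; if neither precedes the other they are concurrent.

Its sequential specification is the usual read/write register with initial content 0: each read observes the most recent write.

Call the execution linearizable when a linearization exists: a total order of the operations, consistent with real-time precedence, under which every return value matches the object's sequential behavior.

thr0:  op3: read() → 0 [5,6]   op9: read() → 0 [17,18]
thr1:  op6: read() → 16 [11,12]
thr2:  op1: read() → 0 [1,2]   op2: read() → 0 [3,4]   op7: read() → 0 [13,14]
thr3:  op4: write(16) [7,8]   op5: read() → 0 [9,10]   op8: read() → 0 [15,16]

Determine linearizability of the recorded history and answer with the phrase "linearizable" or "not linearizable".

not linearizable

prefix check: 1..9 passes, 1..10 fails once op5's time-10 response joins
the sole real-time-consistent order of 5 completed operations fails the atomic register replay
e.g. op1, op2, op3, op4, op5: illegal at step 5, since op5 read() → 0 cannot apply there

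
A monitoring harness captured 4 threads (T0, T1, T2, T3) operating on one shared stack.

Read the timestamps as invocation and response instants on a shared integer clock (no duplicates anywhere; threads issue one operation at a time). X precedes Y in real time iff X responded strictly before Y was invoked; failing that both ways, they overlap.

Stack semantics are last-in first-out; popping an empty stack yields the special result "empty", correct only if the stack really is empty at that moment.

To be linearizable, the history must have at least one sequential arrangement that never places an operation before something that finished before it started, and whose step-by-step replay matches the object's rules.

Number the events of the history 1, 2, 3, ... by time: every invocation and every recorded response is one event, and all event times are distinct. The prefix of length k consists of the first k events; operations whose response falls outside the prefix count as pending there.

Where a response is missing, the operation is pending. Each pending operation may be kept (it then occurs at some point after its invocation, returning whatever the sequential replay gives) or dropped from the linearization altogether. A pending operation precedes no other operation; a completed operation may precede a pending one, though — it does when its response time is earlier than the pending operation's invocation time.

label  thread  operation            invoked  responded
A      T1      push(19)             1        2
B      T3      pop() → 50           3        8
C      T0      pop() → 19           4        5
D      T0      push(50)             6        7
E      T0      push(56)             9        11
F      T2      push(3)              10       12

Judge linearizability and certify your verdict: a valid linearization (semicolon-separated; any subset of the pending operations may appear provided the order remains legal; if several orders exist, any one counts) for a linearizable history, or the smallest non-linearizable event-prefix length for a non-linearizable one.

linearizable — witness: A; C; D; B; E; F

step 1: A push(19) — stack <19>
step 2: C pop() → 19 — stack <>
step 3: D push(50) — stack <50>
step 4: B pop() → 50 — stack <>
step 5: E push(56) — stack <56>
step 6: F push(3) — stack <56,3>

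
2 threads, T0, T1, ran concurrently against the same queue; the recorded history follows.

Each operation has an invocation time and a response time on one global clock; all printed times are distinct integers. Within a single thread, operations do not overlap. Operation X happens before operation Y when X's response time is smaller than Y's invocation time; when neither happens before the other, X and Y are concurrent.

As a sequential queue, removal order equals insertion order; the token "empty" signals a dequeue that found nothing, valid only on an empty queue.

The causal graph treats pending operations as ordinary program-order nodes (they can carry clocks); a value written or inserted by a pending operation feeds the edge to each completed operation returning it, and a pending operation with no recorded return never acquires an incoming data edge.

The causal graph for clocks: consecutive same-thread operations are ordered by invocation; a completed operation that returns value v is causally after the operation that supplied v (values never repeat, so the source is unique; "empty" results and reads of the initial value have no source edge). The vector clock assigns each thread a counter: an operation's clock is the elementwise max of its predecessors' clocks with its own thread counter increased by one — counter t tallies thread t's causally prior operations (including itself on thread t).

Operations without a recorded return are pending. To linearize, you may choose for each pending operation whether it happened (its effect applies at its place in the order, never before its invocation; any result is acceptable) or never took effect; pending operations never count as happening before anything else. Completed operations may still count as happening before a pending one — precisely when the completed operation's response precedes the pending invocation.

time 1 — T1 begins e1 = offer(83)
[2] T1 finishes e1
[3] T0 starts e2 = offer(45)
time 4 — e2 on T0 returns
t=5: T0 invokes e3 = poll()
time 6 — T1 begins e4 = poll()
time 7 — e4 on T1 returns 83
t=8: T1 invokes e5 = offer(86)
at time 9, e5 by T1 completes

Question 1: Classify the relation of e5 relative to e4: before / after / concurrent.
e5 spans [8,9], e4 spans [6,7]
resp(e4)=7 < inv(e5)=8

after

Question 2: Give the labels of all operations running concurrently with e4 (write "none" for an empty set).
e4 spans [6,7]; an op avoiding the whole window 6..7 is ordered, any other is concurrent
e1 [1,2]: before
e2 [3,4]: before
e3 [5,…): concurrent
e5 [8,9]: after

e3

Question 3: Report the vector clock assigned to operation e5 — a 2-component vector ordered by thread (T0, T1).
e1 (invocation 1): nothing precedes it; T1's component alone gives (0, 1)
e2 (invocation 3): nothing precedes it; T0's component alone gives (1, 0)
e4, invoked 6, takes VC(e1)=(0, 1) under max, adds 1 for T1 → (0, 2)
e3, invoked 5, takes VC(e2)=(1, 0) under max, adds 1 for T0 → (2, 0)
e5, invoked 8, takes VC(e4)=(0, 2) under max, adds 1 for T1 → (0, 3)
target: VC(e5) = (0, 3)

(0, 3)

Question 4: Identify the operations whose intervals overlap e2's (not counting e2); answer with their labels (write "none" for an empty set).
concurrent with e2 ([3,4]): every op whose interval crosses 3..4
e1 [1,2]: before
e3 [5,…): after
e4 [6,7]: after
e5 [8,9]: after

none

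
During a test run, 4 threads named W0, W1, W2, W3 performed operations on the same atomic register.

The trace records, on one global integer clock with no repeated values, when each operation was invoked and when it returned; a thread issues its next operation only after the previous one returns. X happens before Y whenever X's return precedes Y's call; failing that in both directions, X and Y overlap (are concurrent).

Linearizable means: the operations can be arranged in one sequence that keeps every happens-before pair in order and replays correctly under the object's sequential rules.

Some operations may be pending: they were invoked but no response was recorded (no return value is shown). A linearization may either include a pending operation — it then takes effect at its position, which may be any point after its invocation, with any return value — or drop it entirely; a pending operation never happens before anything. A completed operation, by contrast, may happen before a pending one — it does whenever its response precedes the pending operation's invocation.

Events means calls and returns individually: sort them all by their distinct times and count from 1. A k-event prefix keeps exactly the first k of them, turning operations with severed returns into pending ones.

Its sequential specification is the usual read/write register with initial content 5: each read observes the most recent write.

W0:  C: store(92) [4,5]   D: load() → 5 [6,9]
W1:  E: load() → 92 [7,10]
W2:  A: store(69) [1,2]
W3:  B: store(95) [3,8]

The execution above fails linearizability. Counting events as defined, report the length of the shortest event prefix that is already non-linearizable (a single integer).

9

events 1..8 are still linearizable — one witness is A, B, C:
1. A store(69), leaving value 69
2. B store(95), leaving value 95
3. C store(92), leaving value 92
once event 9 joins (D's response, time 9), exhaustive search finds no witness
every completion of the 1 pending operation (E) was checked; none linearizes
one such order, A, B, C, D (pending dropped), breaks at step 4 where D load() → 5 is illegal
one such order, A, C, B, D (pending dropped), breaks at step 4 where D load() → 5 is illegal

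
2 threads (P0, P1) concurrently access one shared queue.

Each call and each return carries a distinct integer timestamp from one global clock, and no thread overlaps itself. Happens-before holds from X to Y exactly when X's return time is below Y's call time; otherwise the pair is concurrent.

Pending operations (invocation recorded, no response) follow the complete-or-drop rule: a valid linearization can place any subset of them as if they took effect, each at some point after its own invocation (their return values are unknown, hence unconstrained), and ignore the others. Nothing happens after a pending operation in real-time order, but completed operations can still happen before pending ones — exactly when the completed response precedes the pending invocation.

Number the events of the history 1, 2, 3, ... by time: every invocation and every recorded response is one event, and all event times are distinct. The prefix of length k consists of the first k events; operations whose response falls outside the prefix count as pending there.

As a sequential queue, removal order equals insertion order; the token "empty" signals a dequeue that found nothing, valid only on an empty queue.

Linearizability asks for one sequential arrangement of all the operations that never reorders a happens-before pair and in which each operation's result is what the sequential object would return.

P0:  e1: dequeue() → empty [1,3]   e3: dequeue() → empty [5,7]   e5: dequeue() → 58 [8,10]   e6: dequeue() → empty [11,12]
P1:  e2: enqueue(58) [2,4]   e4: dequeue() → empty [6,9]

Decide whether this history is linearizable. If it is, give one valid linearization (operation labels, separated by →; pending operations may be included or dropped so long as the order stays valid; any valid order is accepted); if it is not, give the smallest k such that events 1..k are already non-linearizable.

prefix check: 1..8 passes, 1..9 fails once e4's time-9 response joins
all 4 real-time-respecting orders fail — 4 completed queue operations, no legal replay
include/drop combinations of the 1 pending operation (e5) were all tried; none helps
sample order e1, e2, e3, e4 (pending dropped) stalls at step 3 — e3 dequeue() → empty has no legal effect
sample order e1, e2, e4, e3 (pending dropped) stalls at step 3 — e4 dequeue() → empty has no legal effect

not linearizable — minimal violating prefix: 9 events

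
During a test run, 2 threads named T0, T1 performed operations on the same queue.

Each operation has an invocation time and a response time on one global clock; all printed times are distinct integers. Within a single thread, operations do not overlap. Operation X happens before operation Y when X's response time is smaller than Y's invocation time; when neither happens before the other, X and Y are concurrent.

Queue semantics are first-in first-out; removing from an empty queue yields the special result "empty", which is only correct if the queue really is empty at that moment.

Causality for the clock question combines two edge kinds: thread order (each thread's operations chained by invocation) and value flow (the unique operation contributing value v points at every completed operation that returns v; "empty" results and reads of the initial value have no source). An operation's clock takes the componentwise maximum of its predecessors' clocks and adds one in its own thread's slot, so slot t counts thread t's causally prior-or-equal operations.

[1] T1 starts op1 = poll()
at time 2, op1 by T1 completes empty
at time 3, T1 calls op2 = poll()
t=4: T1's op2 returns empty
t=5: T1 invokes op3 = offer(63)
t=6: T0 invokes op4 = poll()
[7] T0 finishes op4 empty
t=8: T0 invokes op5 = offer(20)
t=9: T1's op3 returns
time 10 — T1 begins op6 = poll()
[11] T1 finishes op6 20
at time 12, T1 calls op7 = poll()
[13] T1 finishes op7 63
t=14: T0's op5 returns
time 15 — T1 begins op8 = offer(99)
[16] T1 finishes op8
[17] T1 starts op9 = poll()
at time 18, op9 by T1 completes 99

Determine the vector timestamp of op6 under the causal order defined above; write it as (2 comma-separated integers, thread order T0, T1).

root op op1, invoked 1: fresh clock plus T1's own tick → (0, 1)
root op op4, invoked 6: fresh clock plus T0's own tick → (1, 0)
op2, invoked 3, takes VC(op1)=(0, 1) under max, adds 1 for T1 → (0, 2)
op5, invoked 8, takes VC(op4)=(1, 0) under max, adds 1 for T0 → (2, 0)
op3, invoked 5, takes VC(op2)=(0, 2) under max, adds 1 for T1 → (0, 3)
op6, invoked 10, takes VC(op3)=(0, 3), VC(op5)=(2, 0) under max, adds 1 for T1 → (2, 4)
op7, invoked 12, takes VC(op3)=(0, 3), VC(op6)=(2, 4) under max, adds 1 for T1 → (2, 5)
op8, invoked 15, takes VC(op7)=(2, 5) under max, adds 1 for T1 → (2, 6)
op9, invoked 17, takes VC(op8)=(2, 6) under max, adds 1 for T1 → (2, 7)
target: VC(op6) = (2, 4)

(2, 4)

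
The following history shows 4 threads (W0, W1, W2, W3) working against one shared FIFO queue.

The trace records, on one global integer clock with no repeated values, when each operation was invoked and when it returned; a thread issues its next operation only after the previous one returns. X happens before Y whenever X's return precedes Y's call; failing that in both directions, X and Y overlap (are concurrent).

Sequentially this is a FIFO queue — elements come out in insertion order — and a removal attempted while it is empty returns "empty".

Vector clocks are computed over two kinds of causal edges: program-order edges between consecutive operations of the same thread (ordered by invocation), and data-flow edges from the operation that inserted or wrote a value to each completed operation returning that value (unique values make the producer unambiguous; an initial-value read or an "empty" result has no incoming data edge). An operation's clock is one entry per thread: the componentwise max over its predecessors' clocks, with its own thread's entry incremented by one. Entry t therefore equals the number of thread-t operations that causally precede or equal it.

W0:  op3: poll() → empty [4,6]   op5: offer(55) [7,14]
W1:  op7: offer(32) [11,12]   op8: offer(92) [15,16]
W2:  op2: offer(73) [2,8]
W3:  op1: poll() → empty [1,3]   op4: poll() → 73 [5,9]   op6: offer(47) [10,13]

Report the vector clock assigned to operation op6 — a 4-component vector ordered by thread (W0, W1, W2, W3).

invoked at 1, op1 has no predecessors; its own W3 bump gives (0, 0, 0, 1)
invoked at 2, op2 has no predecessors; its own W2 bump gives (0, 0, 1, 0)
invoked at 11, op7 has no predecessors; its own W1 bump gives (0, 1, 0, 0)
invoked at 4, op3 has no predecessors; its own W0 bump gives (1, 0, 0, 0)
VC(op8, invoked at 15): max of VC(op7)=(0, 1, 0, 0), then +1 on thread W1 → (0, 2, 0, 0)
VC(op5, invoked at 7): max of VC(op3)=(1, 0, 0, 0), then +1 on thread W0 → (2, 0, 0, 0)
VC(op4, invoked at 5): max of VC(op1)=(0, 0, 0, 1), VC(op2)=(0, 0, 1, 0), then +1 on thread W3 → (0, 0, 1, 2)
VC(op6, invoked at 10): max of VC(op4)=(0, 0, 1, 2), then +1 on thread W3 → (0, 0, 1, 3)
target: VC(op6) = (0, 0, 1, 3)

(0, 0, 1, 3)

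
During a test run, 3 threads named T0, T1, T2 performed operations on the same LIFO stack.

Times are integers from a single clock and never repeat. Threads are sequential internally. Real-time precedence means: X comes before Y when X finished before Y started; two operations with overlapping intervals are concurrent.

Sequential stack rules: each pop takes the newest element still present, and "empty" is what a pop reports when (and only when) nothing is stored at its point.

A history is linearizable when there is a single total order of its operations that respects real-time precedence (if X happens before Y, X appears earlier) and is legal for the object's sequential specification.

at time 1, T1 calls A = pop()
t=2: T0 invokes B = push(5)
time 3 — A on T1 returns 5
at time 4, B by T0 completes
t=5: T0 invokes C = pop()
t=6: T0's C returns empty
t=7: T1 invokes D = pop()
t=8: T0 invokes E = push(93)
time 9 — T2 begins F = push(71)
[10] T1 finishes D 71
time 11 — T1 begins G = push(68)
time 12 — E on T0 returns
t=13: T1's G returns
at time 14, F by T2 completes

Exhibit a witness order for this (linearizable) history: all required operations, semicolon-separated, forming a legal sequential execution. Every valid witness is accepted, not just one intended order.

B; A; C; E; F; D; G

after step 1 (B push(5)): stack <5>
after step 2 (A pop() → 5): stack <>
after step 3 (C pop() → empty): stack <>
after step 4 (E push(93)): stack <93>
after step 5 (F push(71)): stack <93,71>
after step 6 (D pop() → 71): stack <93>
after step 7 (G push(68)): stack <93,68>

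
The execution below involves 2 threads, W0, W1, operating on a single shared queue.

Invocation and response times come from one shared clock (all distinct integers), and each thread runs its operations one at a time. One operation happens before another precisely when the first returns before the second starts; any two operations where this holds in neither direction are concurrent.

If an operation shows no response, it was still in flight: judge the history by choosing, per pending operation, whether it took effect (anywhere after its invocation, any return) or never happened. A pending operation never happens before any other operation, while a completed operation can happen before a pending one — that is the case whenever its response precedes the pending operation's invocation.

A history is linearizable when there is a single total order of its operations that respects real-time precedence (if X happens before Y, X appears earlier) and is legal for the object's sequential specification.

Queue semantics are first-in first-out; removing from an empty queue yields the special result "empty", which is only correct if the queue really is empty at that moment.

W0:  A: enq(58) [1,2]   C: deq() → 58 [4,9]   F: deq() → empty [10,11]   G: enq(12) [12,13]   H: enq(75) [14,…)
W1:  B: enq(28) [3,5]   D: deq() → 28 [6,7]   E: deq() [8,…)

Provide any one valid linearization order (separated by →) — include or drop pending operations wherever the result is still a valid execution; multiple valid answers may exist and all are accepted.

A → B → C → D → E → F → G

1. A enq(58), leaving queue <58>
2. B enq(28), leaving queue <58,28>
3. C deq() → 58, leaving queue <28>
4. D deq() → 28, leaving queue <>
5. E deq() (pending, included), leaving queue <>
6. F deq() → empty, leaving queue <>
7. G enq(12), leaving queue <12>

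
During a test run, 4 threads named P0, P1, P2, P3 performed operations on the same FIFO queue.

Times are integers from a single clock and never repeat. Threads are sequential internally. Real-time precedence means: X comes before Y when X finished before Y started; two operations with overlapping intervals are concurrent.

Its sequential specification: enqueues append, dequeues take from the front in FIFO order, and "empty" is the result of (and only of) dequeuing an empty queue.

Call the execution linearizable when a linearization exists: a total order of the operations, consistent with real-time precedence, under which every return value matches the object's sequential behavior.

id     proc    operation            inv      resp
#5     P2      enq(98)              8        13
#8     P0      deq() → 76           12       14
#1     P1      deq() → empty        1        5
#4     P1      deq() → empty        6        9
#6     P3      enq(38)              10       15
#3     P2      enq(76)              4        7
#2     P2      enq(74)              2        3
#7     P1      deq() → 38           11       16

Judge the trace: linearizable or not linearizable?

already the first 9 events (up to #4's response at time 9) admit no linearization; the first 8 still do
every one of the 5 real-time-consistent orders over 4 completed FIFO queue ops fails the sequential spec
no completion choice of the 1 pending operation (#5) rescues it — every subset was tried
for example #1, #2, #3, #4 (pending dropped) fails at step 4: #4 deq() → empty is not legal there
for example #1, #2, #4, #3 (pending dropped) fails at step 3: #4 deq() → empty is not legal there

not linearizable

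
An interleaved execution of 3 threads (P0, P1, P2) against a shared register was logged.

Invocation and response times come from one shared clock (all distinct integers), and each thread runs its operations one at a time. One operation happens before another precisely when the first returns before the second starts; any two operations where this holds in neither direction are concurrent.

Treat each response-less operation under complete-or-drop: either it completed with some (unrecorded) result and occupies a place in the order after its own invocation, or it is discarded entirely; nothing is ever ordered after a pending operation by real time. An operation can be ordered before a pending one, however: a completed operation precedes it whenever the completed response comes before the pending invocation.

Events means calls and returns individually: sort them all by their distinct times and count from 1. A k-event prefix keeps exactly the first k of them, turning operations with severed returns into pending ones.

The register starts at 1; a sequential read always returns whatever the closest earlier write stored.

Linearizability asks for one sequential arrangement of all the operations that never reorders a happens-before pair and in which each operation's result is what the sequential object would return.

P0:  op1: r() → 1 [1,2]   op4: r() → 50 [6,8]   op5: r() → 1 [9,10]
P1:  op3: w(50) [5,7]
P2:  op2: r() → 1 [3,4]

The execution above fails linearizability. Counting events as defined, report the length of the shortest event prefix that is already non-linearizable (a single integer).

events 1..9 are linearizable, e.g. via op1, op2, op3, op4:
1. op1 r() → 1, leaving value 1
2. op2 r() → 1, leaving value 1
3. op3 w(50), leaving value 50
4. op4 r() → 50, leaving value 50
adding event 10 (op5 responds at 10) leaves no legal real-time order
sample order op1, op2, op3, op4, op5 stalls at step 5 — op5 r() → 1 has no legal effect
sample order op1, op2, op4, op3, op5 stalls at step 3 — op4 r() → 50 has no legal effect

10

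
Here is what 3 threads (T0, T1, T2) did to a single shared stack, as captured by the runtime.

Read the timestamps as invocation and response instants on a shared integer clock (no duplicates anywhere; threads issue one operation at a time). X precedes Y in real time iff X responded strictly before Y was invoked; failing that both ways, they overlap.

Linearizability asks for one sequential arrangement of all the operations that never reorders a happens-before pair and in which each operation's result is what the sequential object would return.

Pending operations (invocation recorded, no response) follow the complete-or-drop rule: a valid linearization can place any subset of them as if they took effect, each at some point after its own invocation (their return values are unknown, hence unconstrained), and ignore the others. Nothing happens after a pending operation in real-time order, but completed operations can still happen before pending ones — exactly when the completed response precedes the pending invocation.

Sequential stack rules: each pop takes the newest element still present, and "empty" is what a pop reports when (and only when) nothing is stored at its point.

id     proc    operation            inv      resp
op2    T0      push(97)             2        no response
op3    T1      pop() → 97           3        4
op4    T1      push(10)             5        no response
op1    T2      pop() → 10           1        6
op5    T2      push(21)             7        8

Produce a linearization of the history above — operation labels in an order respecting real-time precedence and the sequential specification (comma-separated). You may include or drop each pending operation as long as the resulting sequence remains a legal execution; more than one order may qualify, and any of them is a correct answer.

1. op2 push(97) (pending, included), leaving stack <97>
2. op3 pop() → 97, leaving stack <>
3. op4 push(10) (pending, included), leaving stack <10>
4. op1 pop() → 10, leaving stack <>
5. op5 push(21), leaving stack <21>

op2, op3, op4, op1, op5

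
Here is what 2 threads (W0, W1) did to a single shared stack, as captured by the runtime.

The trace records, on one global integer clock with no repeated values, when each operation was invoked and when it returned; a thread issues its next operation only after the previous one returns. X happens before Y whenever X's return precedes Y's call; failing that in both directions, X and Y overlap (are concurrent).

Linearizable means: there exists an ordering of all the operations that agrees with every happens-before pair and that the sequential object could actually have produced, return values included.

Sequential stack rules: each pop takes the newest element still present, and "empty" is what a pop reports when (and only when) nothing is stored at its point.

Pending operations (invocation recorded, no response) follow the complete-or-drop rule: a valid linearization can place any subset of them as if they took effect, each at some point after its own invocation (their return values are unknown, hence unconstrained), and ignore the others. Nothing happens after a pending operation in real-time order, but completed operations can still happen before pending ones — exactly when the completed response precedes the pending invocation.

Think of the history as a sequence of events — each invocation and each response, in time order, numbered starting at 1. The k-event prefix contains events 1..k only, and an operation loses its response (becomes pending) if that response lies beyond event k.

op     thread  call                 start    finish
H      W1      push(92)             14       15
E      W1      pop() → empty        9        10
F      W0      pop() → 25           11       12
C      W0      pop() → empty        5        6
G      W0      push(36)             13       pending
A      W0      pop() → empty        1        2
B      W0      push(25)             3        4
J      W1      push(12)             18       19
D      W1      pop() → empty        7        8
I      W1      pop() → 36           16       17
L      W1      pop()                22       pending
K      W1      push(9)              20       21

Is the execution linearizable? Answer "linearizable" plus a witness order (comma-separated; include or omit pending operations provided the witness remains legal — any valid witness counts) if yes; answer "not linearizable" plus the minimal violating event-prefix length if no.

not linearizable — minimal violating prefix: 6 events

prefix check: 1..5 passes, 1..6 fails once C's time-6 response joins
the sole real-time-consistent order of 3 completed operations fails the stack replay
e.g. A, B, C: illegal at step 3, since C pop() → empty cannot apply there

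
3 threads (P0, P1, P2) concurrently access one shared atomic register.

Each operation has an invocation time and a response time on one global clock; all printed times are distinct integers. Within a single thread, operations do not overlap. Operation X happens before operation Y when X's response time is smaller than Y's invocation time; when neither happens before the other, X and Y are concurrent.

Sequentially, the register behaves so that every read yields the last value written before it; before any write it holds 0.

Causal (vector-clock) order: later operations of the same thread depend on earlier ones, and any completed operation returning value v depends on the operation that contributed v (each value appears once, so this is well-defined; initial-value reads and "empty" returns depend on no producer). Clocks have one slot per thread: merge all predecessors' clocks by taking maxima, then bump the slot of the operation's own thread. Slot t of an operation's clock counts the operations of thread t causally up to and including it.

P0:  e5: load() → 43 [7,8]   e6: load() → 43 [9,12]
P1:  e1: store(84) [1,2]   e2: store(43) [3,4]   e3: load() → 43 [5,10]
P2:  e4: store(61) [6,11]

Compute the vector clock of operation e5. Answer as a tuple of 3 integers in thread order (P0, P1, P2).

(1, 2, 0)

e4 (invocation 6): nothing precedes it; P2's component alone gives (0, 0, 1)
e1 (invocation 1): nothing precedes it; P1's component alone gives (0, 1, 0)
e2 (invocation 3): componentwise max over VC(e1)=(0, 1, 0), +1 at P1, giving (0, 2, 0)
e3 (invocation 5): componentwise max over VC(e2)=(0, 2, 0), +1 at P1, giving (0, 3, 0)
e5 (invocation 7): componentwise max over VC(e2)=(0, 2, 0), +1 at P0, giving (1, 2, 0)
e6 (invocation 9): componentwise max over VC(e2)=(0, 2, 0), VC(e5)=(1, 2, 0), +1 at P0, giving (2, 2, 0)
target: VC(e5) = (1, 2, 0)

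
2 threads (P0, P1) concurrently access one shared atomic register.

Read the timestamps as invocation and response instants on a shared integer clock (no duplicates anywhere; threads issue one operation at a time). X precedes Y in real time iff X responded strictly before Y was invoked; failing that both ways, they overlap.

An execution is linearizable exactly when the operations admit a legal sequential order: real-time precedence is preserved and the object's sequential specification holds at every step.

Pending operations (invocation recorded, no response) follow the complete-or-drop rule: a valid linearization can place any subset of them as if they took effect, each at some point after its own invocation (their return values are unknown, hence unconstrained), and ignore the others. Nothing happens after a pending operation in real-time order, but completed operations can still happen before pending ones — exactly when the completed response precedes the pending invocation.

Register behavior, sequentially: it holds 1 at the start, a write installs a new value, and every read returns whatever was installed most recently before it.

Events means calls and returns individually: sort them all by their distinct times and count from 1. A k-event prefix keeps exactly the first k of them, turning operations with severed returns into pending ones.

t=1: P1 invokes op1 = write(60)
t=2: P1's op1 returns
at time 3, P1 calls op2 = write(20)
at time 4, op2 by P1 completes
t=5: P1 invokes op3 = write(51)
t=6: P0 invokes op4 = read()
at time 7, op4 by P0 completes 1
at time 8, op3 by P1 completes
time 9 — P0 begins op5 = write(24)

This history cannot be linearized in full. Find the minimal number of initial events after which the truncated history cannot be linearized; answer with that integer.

events 1..6 are still linearizable — one witness is op1, op2:
step 1: op1 write(60) — value 60
step 2: op2 write(20) — value 20
include event 7 — op4 responding at 7 — and every candidate order breaks
no completion choice of the 1 pending operation (op3) rescues it — every subset was tried
for example op1, op2, op4 (pending dropped) fails at step 3: op4 read() → 1 is not legal there

7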